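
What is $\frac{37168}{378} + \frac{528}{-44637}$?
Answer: $\frac{276478072}{2812131} \approx 98.316$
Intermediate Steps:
$\frac{37168}{378} + \frac{528}{-44637} = 37168 \cdot \frac{1}{378} + 528 \left(- \frac{1}{44637}\right) = \frac{18584}{189} - \frac{176}{14879} = \frac{276478072}{2812131}$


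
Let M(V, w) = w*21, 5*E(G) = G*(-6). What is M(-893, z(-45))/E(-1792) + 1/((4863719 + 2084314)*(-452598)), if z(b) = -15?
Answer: -117924968990281/805034454971904 ≈ -0.14648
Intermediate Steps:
E(G) = -6*G/5 (E(G) = (G*(-6))/5 = (-6*G)/5 = -6*G/5)
M(V, w) = 21*w
M(-893, z(-45))/E(-1792) + 1/((4863719 + 2084314)*(-452598)) = (21*(-15))/((-6/5*(-1792))) + 1/((4863719 + 2084314)*(-452598)) = -315/10752/5 - 1/452598/6948033 = -315*5/10752 + (1/6948033)*(-1/452598) = -75/512 - 1/3144665839734 = -117924968990281/805034454971904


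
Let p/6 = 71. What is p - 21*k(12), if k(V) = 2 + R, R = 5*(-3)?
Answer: 699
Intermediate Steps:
R = -15
p = 426 (p = 6*71 = 426)
k(V) = -13 (k(V) = 2 - 15 = -13)
p - 21*k(12) = 426 - 21*(-13) = 426 + 273 = 699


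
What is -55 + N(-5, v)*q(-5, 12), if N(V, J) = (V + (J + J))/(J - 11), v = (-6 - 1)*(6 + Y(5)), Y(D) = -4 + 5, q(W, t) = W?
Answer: -763/12 ≈ -63.583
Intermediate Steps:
Y(D) = 1
v = -49 (v = (-6 - 1)*(6 + 1) = -7*7 = -49)
N(V, J) = (V + 2*J)/(-11 + J)
-55 + N(-5, v)*q(-5, 12) = -55 + ((-5 + 2*(-49))/(-11 - 49))*(-5) = -55 + ((-5 - 98)/(-60))*(-5) = -55 - 1/60*(-103)*(-5) = -55 + (103/60)*(-5) = -55 - 103/12 = -763/12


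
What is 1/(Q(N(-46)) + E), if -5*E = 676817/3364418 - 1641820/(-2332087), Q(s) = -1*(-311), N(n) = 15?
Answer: 39230577401830/12193607407081291 ≈ 0.0032173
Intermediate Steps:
Q(s) = 311
E = -7102164887839/39230577401830 (E = -(676817/3364418 - 1641820/(-2332087))/5 = -(676817*(1/3364418) - 1641820*(-1/2332087))/5 = -(676817/3364418 + 1641820/2332087)/5 = -⅕*7102164887839/7846115480366 = -7102164887839/39230577401830 ≈ -0.18104)
1/(Q(N(-46)) + E) = 1/(311 - 7102164887839/39230577401830) = 1/(12193607407081291/39230577401830) = 39230577401830/12193607407081291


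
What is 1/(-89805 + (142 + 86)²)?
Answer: -1/37821 ≈ -2.6440e-5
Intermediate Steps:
1/(-89805 + (142 + 86)²) = 1/(-89805 + 228²) = 1/(-89805 + 51984) = 1/(-37821) = -1/37821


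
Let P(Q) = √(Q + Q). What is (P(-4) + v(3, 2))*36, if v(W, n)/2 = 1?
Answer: 72 + 72*I*√2 ≈ 72.0 + 101.82*I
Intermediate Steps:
P(Q) = √2*√Q (P(Q) = √(2*Q) = √2*√Q)
v(W, n) = 2 (v(W, n) = 2*1 = 2)
(P(-4) + v(3, 2))*36 = (√2*√(-4) + 2)*36 = (√2*(2*I) + 2)*36 = (2*I*√2 + 2)*36 = (2 + 2*I*√2)*36 = 72 + 72*I*√2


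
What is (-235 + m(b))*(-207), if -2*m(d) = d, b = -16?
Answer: 46989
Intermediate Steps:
m(d) = -d/2
(-235 + m(b))*(-207) = (-235 - ½*(-16))*(-207) = (-235 + 8)*(-207) = -227*(-207) = 46989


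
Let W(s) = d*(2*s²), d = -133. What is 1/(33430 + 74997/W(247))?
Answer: 1248338/41731933571 ≈ 2.9913e-5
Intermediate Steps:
W(s) = -266*s²
1/(33430 + 74997/W(247)) = 1/(33430 + 74997/((-266*247²))) = 1/(33430 + 74997/((-266*61009))) = 1/(33430 + 74997/(-16228394)) = 1/(33430 + 74997*(-1/16228394)) = 1/(33430 - 5769/1248338) = 1/(41731933571/1248338) = 1248338/41731933571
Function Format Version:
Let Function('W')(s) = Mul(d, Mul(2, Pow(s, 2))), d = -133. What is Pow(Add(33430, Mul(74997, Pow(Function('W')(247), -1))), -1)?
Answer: Rational(1248338, 41731933571) ≈ 2.9913e-5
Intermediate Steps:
Function('W')(s) = Mul(-266, Pow(s, 2)) (Function('W')(s) = Mul(-133, Mul(2, Pow(s, 2))) = Mul(-266, Pow(s, 2)))
Pow(Add(33430, Mul(74997, Pow(Function('W')(247), -1))), -1) = Pow(Add(33430, Mul(74997, Pow(Mul(-266, Pow(247, 2)), -1))), -1) = Pow(Add(33430, Mul(74997, Pow(Mul(-266, 61009), -1))), -1) = Pow(Add(33430, Mul(74997, Pow(-16228394, -1))), -1) = Pow(Add(33430, Mul(74997, Rational(-1, 16228394))), -1) = Pow(Add(33430, Rational(-5769, 1248338)), -1) = Pow(Rational(41731933571, 1248338), -1) = Rational(1248338, 41731933571)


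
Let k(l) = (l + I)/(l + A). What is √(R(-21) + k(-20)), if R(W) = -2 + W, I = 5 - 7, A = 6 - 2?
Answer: I*√346/4 ≈ 4.6503*I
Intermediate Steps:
A = 4
I = -2
k(l) = (-2 + l)/(4 + l) (k(l) = (l - 2)/(l + 4) = (-2 + l)/(4 + l))
√(R(-21) + k(-20)) = √((-2 - 21) + (-2 - 20)/(4 - 20)) = √(-23 - 22/(-16)) = √(-23 - 1/16*(-22)) = √(-23 + 11/8) = √(-173/8) = I*√346/4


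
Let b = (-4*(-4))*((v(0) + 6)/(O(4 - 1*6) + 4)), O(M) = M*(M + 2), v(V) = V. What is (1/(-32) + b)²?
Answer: 588289/1024 ≈ 574.50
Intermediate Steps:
O(M) = M*(2 + M)
b = 24 (b = (-4*(-4))*((0 + 6)/((4 - 1*6)*(2 + (4 - 1*6)) + 4)) = 16*(6/((4 - 6)*(2 + (4 - 6)) + 4)) = 16*(6/(-2*(2 - 2) + 4)) = 16*(6/(-2*0 + 4)) = 16*(6/(0 + 4)) = 16*(6/4) = 16*(6*(¼)) = 16*(3/2) = 24)
(1/(-32) + b)² = (1/(-32) + 24)² = (-1/32 + 24)² = (767/32)² = 588289/1024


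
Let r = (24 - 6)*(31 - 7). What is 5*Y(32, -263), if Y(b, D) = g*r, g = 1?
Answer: 2160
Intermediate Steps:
r = 432 (r = 18*24 = 432)
Y(b, D) = 432 (Y(b, D) = 1*432 = 432)
5*Y(32, -263) = 5*432 = 2160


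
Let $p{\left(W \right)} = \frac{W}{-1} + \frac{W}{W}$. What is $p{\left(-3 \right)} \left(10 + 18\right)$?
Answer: $112$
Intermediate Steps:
$p{\left(W \right)} = 1 - W$ ($p{\left(W \right)} = W \left(-1\right) + 1 = - W + 1 = 1 - W$)
$p{\left(-3 \right)} \left(10 + 18\right) = \left(1 - -3\right) \left(10 + 18\right) = \left(1 + 3\right) 28 = 4 \cdot 28 = 112$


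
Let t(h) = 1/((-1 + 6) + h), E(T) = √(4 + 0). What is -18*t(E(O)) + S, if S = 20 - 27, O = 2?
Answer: -67/7 ≈ -9.5714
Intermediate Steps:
E(T) = 2 (E(T) = √4 = 2)
S = -7
t(h) = 1/(5 + h)
-18*t(E(O)) + S = -18/(5 + 2) - 7 = -18/7 - 7 = -67/7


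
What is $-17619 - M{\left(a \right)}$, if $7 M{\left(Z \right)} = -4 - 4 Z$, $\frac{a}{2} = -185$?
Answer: $- \frac{124809}{7} \approx -17830.0$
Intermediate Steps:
$a = -370$ ($a = 2 \left(-185\right) = -370$)
$M{\left(Z \right)} = - \frac{4}{7} - \frac{4 Z}{7}$ ($M{\left(Z \right)} = \frac{-4 - 4 Z}{7} = - \frac{4}{7} - \frac{4 Z}{7}$)
$-17619 - M{\left(a \right)} = -17619 - \left(- \frac{4}{7} - - \frac{1480}{7}\right) = -17619 - \left(- \frac{4}{7} + \frac{1480}{7}\right) = -17619 - \frac{1476}{7} = - \frac{124809}{7}$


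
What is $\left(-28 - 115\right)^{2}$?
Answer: $20449$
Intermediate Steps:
$\left(-28 - 115\right)^{2} = \left(-143\right)^{2} = 20449$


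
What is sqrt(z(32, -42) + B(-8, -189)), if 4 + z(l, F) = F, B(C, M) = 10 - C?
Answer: 2*I*sqrt(7) ≈ 5.2915*I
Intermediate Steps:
z(l, F) = -4 + F
sqrt(z(32, -42) + B(-8, -189)) = sqrt((-4 - 42) + (10 - 1*(-8))) = sqrt(-46 + (10 + 8)) = sqrt(-46 + 18) = sqrt(-28) = 2*I*sqrt(7)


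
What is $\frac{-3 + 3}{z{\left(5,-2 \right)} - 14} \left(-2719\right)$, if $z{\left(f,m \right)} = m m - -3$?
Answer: $0$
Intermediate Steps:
$z{\left(f,m \right)} = 3 + m^{2}$ ($z{\left(f,m \right)} = m^{2} + 3 = 3 + m^{2}$)
$\frac{-3 + 3}{z{\left(5,-2 \right)} - 14} \left(-2719\right) = \frac{-3 + 3}{\left(3 + \left(-2\right)^{2}\right) - 14} \left(-2719\right) = \frac{0}{\left(3 + 4\right) - 14} \left(-2719\right) = \frac{0}{7 - 14} \left(-2719\right) = \frac{0}{-7} \left(-2719\right) = 0 \left(- \frac{1}{7}\right) \left(-2719\right) = 0 \left(-2719\right) = 0$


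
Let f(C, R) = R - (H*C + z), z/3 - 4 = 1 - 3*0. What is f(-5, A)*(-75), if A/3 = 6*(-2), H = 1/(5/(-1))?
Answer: 3900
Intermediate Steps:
z = 15 (z = 12 + 3*(1 - 3*0) = 12 + 3*(1 + 0) = 12 + 3*1 = 12 + 3 = 15)
H = -⅕ (H = 1/(5*(-1)) = 1/(-5) = -⅕ ≈ -0.20000)
A = -36 (A = 3*(6*(-2)) = 3*(-12) = -36)
f(C, R) = -15 + R + C/5 (f(C, R) = R - (-C/5 + 15) = R - (15 - C/5) = R + (-15 + C/5) = -15 + R + C/5)
f(-5, A)*(-75) = (-15 - 36 + (⅕)*(-5))*(-75) = (-15 - 36 - 1)*(-75) = -52*(-75) = 3900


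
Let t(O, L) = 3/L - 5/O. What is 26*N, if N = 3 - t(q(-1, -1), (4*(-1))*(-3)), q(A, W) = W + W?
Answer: 13/2 ≈ 6.5000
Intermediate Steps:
q(A, W) = 2*W
t(O, L) = -5/O + 3/L
N = 1/4 (N = 3 - (-5/(2*(-1)) + 3/(((4*(-1))*(-3)))) = 3 - (-5/(-2) + 3/((-4*(-3)))) = 3 - (-5*(-1/2) + 3/12) = 3 - (5/2 + 3*(1/12)) = 3 - (5/2 + 1/4) = 3 - 1*11/4 = 3 - 11/4 = 1/4 ≈ 0.25000)
26*N = 26*(1/4) = 13/2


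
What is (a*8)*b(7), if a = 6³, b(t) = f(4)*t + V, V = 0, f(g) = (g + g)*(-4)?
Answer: -387072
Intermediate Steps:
f(g) = -8*g (f(g) = (2*g)*(-4) = -8*g)
b(t) = -32*t (b(t) = (-8*4)*t + 0 = -32*t + 0 = -32*t)
a = 216
(a*8)*b(7) = (216*8)*(-32*7) = 1728*(-224) = -387072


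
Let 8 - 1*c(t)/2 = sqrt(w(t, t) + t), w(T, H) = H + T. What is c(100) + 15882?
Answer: 15898 - 20*sqrt(3) ≈ 15863.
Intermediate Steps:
c(t) = 16 - 2*sqrt(3)*sqrt(t) (c(t) = 16 - 2*sqrt((t + t) + t) = 16 - 2*sqrt(2*t + t) = 16 - 2*sqrt(3)*sqrt(t))
c(100) + 15882 = (16 - 2*sqrt(3)*sqrt(100)) + 15882 = (16 - 2*sqrt(3)*10) + 15882 = (16 - 20*sqrt(3)) + 15882 = 15898 - 20*sqrt(3)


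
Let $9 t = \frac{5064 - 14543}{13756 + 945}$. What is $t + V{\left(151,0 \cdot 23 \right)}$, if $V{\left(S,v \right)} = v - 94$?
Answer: $- \frac{12446525}{132309} \approx -94.072$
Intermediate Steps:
$V{\left(S,v \right)} = -94 + v$ ($V{\left(S,v \right)} = v - 94 = -94 + v$)
$t = - \frac{9479}{132309}$ ($t = \frac{\left(5064 - 14543\right) \frac{1}{13756 + 945}}{9} = \frac{\left(-9479\right) \frac{1}{14701}}{9} = \frac{1}{9} \left(- \frac{9479}{14701}\right) = - \frac{9479}{132309} \approx -0.071643$)
$t + V{\left(151,0 \cdot 23 \right)} = - \frac{9479}{132309} + \left(-94 + 0 \cdot 23\right) = - \frac{9479}{132309} + \left(-94 + 0\right) = - \frac{9479}{132309} - 94 = - \frac{12446525}{132309}$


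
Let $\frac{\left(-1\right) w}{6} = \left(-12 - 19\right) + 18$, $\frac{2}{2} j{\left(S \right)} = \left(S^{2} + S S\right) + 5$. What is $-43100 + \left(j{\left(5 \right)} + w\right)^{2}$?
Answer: $-25411$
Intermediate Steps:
$j{\left(S \right)} = 5 + 2 S^{2}$ ($j{\left(S \right)} = \left(S^{2} + S S\right) + 5 = \left(S^{2} + S^{2}\right) + 5 = 2 S^{2} + 5 = 5 + 2 S^{2}$)
$w = 78$ ($w = - 6 \left(\left(-12 - 19\right) + 18\right) = - 6 \left(-31 + 18\right) = \left(-6\right) \left(-13\right) = 78$)
$-43100 + \left(j{\left(5 \right)} + w\right)^{2} = -43100 + \left(\left(5 + 2 \cdot 5^{2}\right) + 78\right)^{2} = -43100 + \left(\left(5 + 2 \cdot 25\right) + 78\right)^{2} = -43100 + \left(\left(5 + 50\right) + 78\right)^{2} = -43100 + \left(55 + 78\right)^{2} = -43100 + 133^{2} = -43100 + 17689 = -25411$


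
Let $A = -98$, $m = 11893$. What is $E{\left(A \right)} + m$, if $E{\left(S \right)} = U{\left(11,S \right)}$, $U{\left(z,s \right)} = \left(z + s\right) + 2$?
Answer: $11808$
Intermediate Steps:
$U{\left(z,s \right)} = 2 + s + z$ ($U{\left(z,s \right)} = \left(s + z\right) + 2 = 2 + s + z$)
$E{\left(S \right)} = 13 + S$ ($E{\left(S \right)} = 2 + S + 11 = 13 + S$)
$E{\left(A \right)} + m = \left(13 - 98\right) + 11893 = -85 + 11893 = 11808$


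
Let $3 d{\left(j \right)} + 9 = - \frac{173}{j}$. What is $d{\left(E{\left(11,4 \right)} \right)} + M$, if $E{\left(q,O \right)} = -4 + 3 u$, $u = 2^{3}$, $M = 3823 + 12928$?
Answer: $\frac{1004707}{60} \approx 16745.0$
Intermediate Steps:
$M = 16751$
$u = 8$
$E{\left(q,O \right)} = 20$ ($E{\left(q,O \right)} = -4 + 3 \cdot 8 = -4 + 24 = 20$)
$d{\left(j \right)} = -3 - \frac{173}{3 j}$ ($d{\left(j \right)} = -3 + \frac{\left(-173\right) \frac{1}{j}}{3} = -3 - \frac{173}{3 j}$)
$d{\left(E{\left(11,4 \right)} \right)} + M = \left(-3 - \frac{173}{3 \cdot 20}\right) + 16751 = \left(-3 - \frac{173}{60}\right) + 16751 = - \frac{353}{60} + 16751 = \frac{1004707}{60}$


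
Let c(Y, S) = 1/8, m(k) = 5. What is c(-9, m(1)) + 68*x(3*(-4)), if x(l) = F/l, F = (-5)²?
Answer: -3397/24 ≈ -141.54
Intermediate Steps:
c(Y, S) = ⅛
F = 25
x(l) = 25/l
c(-9, m(1)) + 68*x(3*(-4)) = ⅛ + 68*(25/((3*(-4)))) = ⅛ + 68*(25/(-12)) = ⅛ + 68*(25*(-1/12)) = ⅛ + 68*(-25/12) = ⅛ - 425/3 = -3397/24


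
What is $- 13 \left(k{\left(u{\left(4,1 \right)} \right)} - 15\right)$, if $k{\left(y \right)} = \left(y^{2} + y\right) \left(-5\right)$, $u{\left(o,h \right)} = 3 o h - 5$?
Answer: $3835$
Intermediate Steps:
$u{\left(o,h \right)} = -5 + 3 h o$ ($u{\left(o,h \right)} = 3 h o - 5 = -5 + 3 h o$)
$k{\left(y \right)} = - 5 y - 5 y^{2}$ ($k{\left(y \right)} = \left(y + y^{2}\right) \left(-5\right) = - 5 y - 5 y^{2}$)
$- 13 \left(k{\left(u{\left(4,1 \right)} \right)} - 15\right) = - 13 \left(- 5 \left(-5 + 3 \cdot 1 \cdot 4\right) \left(1 - \left(5 - 12\right)\right) - 15\right) = - 13 \left(- 5 \left(-5 + 12\right) \left(1 + \left(-5 + 12\right)\right) - 15\right) = - 13 \left(\left(-5\right) 7 \left(1 + 7\right) - 15\right) = - 13 \left(\left(-5\right) 7 \cdot 8 - 15\right) = - 13 \left(-280 - 15\right) = \left(-13\right) \left(-295\right) = 3835$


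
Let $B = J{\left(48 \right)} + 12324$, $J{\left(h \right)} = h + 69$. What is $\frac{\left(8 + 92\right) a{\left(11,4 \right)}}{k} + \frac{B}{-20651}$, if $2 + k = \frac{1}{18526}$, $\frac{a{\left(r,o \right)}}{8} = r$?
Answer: $- \frac{3367168700291}{765140201} \approx -4400.7$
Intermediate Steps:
$J{\left(h \right)} = 69 + h$
$a{\left(r,o \right)} = 8 r$
$k = - \frac{37051}{18526}$ ($k = -2 + \frac{1}{18526} = - \frac{37051}{18526} \approx -1.9999$)
$B = 12441$ ($B = \left(69 + 48\right) + 12324 = 117 + 12324 = 12441$)
$\frac{\left(8 + 92\right) a{\left(11,4 \right)}}{k} + \frac{B}{-20651} = \frac{\left(8 + 92\right) 8 \cdot 11}{- \frac{37051}{18526}} + \frac{12441}{-20651} = 100 \cdot 88 \left(- \frac{18526}{37051}\right) + 12441 \left(- \frac{1}{20651}\right) = 8800 \left(- \frac{18526}{37051}\right) - \frac{12441}{20651} = - \frac{163028800}{37051} - \frac{12441}{20651} = - \frac{3367168700291}{765140201}$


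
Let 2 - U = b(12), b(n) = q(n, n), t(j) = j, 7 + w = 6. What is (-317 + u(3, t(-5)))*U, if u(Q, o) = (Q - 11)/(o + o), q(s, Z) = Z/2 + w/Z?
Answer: 24769/20 ≈ 1238.4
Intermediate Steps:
w = -1 (w = -7 + 6 = -1)
q(s, Z) = Z/2 - 1/Z
u(Q, o) = (-11 + Q)/(2*o) (u(Q, o) = (-11 + Q)/((2*o)) = (-11 + Q)*(1/(2*o)) = (-11 + Q)/(2*o))
b(n) = n/2 - 1/n
U = -47/12 (U = 2 - ((1/2)*12 - 1/12) = 2 - (6 - 1*1/12) = 2 - (6 - 1/12) = 2 - 1*71/12 = 2 - 71/12 = -47/12 ≈ -3.9167)
(-317 + u(3, t(-5)))*U = (-317 + (1/2)*(-11 + 3)/(-5))*(-47/12) = (-317 + (1/2)*(-1/5)*(-8))*(-47/12) = (-317 + 4/5)*(-47/12) = -1581/5*(-47/12) = 24769/20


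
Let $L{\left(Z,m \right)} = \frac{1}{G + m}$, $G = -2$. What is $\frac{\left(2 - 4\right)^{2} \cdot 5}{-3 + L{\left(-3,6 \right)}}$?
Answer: $- \frac{80}{11} \approx -7.2727$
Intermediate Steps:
$L{\left(Z,m \right)} = \frac{1}{-2 + m}$
$\frac{\left(2 - 4\right)^{2} \cdot 5}{-3 + L{\left(-3,6 \right)}} = \frac{\left(2 - 4\right)^{2} \cdot 5}{-3 + \frac{1}{-2 + 6}} = \frac{\left(-2\right)^{2} \cdot 5}{-3 + \frac{1}{4}} = \frac{4 \cdot 5}{-3 + \frac{1}{4}} = \frac{20}{- \frac{11}{4}} = 20 \left(- \frac{4}{11}\right) = - \frac{80}{11}$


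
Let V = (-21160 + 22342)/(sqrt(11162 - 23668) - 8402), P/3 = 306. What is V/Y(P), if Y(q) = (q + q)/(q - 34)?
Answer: -21517522/317727495 - 33293*I*sqrt(74)/317727495 ≈ -0.067723 - 0.00090139*I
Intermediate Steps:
P = 918 (P = 3*306 = 918)
V = 1182/(-8402 + 13*I*sqrt(74)) (V = 1182/(sqrt(-12506) - 8402) = 1182/(13*I*sqrt(74) - 8402) = 1182/(-8402 + 13*I*sqrt(74)) ≈ -0.14066 - 0.0018721*I)
Y(q) = 2*q/(-34 + q) (Y(q) = (2*q)/(-34 + q) = 2*q/(-34 + q))
V/Y(P) = (-1655194/11767685 - 2561*I*sqrt(74)/11767685)/((2*918/(-34 + 918))) = (-1655194/11767685 - 2561*I*sqrt(74)/11767685)/((2*918/884)) = (-1655194/11767685 - 2561*I*sqrt(74)/11767685)/((2*918*(1/884))) = (-1655194/11767685 - 2561*I*sqrt(74)/11767685)/(27/13) = (-1655194/11767685 - 2561*I*sqrt(74)/11767685)*(13/27) = -21517522/317727495 - 33293*I*sqrt(74)/317727495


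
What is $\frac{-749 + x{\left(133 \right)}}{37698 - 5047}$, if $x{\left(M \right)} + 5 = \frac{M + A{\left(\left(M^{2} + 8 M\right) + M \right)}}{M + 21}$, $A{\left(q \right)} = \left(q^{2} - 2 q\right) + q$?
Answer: $\frac{50935161}{718322} \approx 70.909$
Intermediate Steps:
$A{\left(q \right)} = q^{2} - q$
$x{\left(M \right)} = -5 + \frac{M + \left(M^{2} + 9 M\right) \left(-1 + M^{2} + 9 M\right)}{21 + M}$ ($x{\left(M \right)} = -5 + \frac{M + \left(\left(M^{2} + 8 M\right) + M\right) \left(-1 + \left(\left(M^{2} + 8 M\right) + M\right)\right)}{M + 21} = -5 + \frac{M + \left(M^{2} + 9 M\right) \left(-1 + \left(M^{2} + 9 M\right)\right)}{21 + M} = -5 + \frac{M + \left(M^{2} + 9 M\right) \left(-1 + M^{2} + 9 M\right)}{21 + M}$)
$\frac{-749 + x{\left(133 \right)}}{37698 - 5047} = \frac{-749 + \frac{-105 - 532 + 133 \left(-1 + 133 \left(9 + 133\right)\right) \left(9 + 133\right)}{21 + 133}}{37698 - 5047} = \frac{-749 + \frac{-105 - 532 + 133 \left(-1 + 133 \cdot 142\right) 142}{154}}{32651} = \left(-749 + \frac{-105 - 532 + 133 \left(-1 + 18886\right) 142}{154}\right) \frac{1}{32651} = \left(-749 + \frac{-105 - 532 + 133 \cdot 18885 \cdot 142}{154}\right) \frac{1}{32651} = \left(-749 + \frac{-105 - 532 + 356662110}{154}\right) \frac{1}{32651} = \left(-749 + \frac{1}{154} \cdot 356661473\right) \frac{1}{32651} = \left(-749 + \frac{50951639}{22}\right) \frac{1}{32651} = \frac{50935161}{22} \cdot \frac{1}{32651} = \frac{50935161}{718322}$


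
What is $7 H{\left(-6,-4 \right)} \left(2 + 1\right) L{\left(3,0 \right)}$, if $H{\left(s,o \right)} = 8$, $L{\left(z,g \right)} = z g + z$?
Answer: $504$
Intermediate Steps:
$L{\left(z,g \right)} = z + g z$ ($L{\left(z,g \right)} = g z + z = z + g z$)
$7 H{\left(-6,-4 \right)} \left(2 + 1\right) L{\left(3,0 \right)} = 7 \cdot 8 \left(2 + 1\right) 3 \left(1 + 0\right) = 56 \cdot 3 \cdot 3 \cdot 1 = 56 \cdot 3 \cdot 3 = 56 \cdot 9 = 504$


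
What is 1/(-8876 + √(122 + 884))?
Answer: -4438/39391185 - √1006/78782370 ≈ -0.00011307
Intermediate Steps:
1/(-8876 + √(122 + 884)) = 1/(-8876 + √1006)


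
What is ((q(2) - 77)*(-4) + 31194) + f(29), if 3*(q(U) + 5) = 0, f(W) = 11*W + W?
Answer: 31870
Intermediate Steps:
f(W) = 12*W
q(U) = -5 (q(U) = -5 + (⅓)*0 = -5 + 0 = -5)
((q(2) - 77)*(-4) + 31194) + f(29) = ((-5 - 77)*(-4) + 31194) + 12*29 = (-82*(-4) + 31194) + 348 = (328 + 31194) + 348 = 31522 + 348 = 31870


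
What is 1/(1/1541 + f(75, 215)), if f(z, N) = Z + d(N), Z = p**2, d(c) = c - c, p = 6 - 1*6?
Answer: 1541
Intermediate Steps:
p = 0 (p = 6 - 6 = 0)
d(c) = 0
Z = 0 (Z = 0**2 = 0)
f(z, N) = 0 (f(z, N) = 0 + 0 = 0)
1/(1/1541 + f(75, 215)) = 1/(1/1541 + 0) = 1/(1/1541) = 1541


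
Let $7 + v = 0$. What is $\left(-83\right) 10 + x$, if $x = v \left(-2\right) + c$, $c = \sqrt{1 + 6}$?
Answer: $-816 + \sqrt{7} \approx -813.35$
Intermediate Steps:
$v = -7$ ($v = -7 + 0 = -7$)
$c = \sqrt{7} \approx 2.6458$
$x = 14 + \sqrt{7}$ ($x = \left(-7\right) \left(-2\right) + \sqrt{7} = 14 + \sqrt{7} \approx 16.646$)
$\left(-83\right) 10 + x = \left(-83\right) 10 + \left(14 + \sqrt{7}\right) = -830 + \left(14 + \sqrt{7}\right) = -816 + \sqrt{7}$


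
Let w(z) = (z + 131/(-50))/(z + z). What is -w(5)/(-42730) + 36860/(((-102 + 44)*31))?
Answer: -393756843019/19207135000 ≈ -20.501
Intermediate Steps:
w(z) = (-131/50 + z)/(2*z) (w(z) = (z + 131*(-1/50))/((2*z)) = (z - 131/50)*(1/(2*z)) = (-131/50 + z)*(1/(2*z)) = (-131/50 + z)/(2*z))
-w(5)/(-42730) + 36860/(((-102 + 44)*31)) = -(-131 + 50*5)/(100*5)/(-42730) + 36860/(((-102 + 44)*31)) = -(-131 + 250)/(100*5)*(-1/42730) + 36860/((-58*31)) = -119/(100*5)*(-1/42730) + 36860/(-1798) = -1*119/500*(-1/42730) + 36860*(-1/1798) = -119/500*(-1/42730) - 18430/899 = 119/21365000 - 18430/899 = -393756843019/19207135000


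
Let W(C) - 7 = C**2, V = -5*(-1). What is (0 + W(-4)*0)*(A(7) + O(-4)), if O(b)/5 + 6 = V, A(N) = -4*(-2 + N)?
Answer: 0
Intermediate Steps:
V = 5
A(N) = 8 - 4*N
O(b) = -5 (O(b) = -30 + 5*5 = -30 + 25 = -5)
W(C) = 7 + C**2
(0 + W(-4)*0)*(A(7) + O(-4)) = (0 + (7 + (-4)**2)*0)*((8 - 4*7) - 5) = (0 + (7 + 16)*0)*((8 - 28) - 5) = (0 + 23*0)*(-20 - 5) = (0 + 0)*(-25) = 0*(-25) = 0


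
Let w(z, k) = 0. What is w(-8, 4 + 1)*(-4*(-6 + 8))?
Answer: 0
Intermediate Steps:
w(-8, 4 + 1)*(-4*(-6 + 8)) = 0*(-4*(-6 + 8)) = 0*(-4*2) = 0*(-8) = 0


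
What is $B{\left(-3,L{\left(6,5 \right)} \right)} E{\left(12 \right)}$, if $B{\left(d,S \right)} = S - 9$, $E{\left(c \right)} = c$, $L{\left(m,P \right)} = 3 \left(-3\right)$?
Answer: $-216$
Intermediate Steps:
$L{\left(m,P \right)} = -9$
$B{\left(d,S \right)} = -9 + S$
$B{\left(-3,L{\left(6,5 \right)} \right)} E{\left(12 \right)} = \left(-9 - 9\right) 12 = \left(-18\right) 12 = -216$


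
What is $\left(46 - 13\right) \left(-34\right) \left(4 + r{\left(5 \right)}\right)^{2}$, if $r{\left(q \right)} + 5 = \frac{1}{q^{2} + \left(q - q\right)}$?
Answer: $- \frac{646272}{625} \approx -1034.0$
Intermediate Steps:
$r{\left(q \right)} = -5 + \frac{1}{q^{2}}$ ($r{\left(q \right)} = -5 + \frac{1}{q^{2} + \left(q - q\right)} = -5 + \frac{1}{q^{2} + 0} = -5 + \frac{1}{q^{2}}$)
$\left(46 - 13\right) \left(-34\right) \left(4 + r{\left(5 \right)}\right)^{2} = \left(46 - 13\right) \left(-34\right) \left(4 - \left(5 - \frac{1}{25}\right)\right)^{2} = \left(46 - 13\right) \left(-34\right) \left(4 + \left(-5 + \frac{1}{25}\right)\right)^{2} = 33 \left(-34\right) \left(4 - \frac{124}{25}\right)^{2} = - 1122 \left(- \frac{24}{25}\right)^{2} = \left(-1122\right) \frac{576}{625} = - \frac{646272}{625}$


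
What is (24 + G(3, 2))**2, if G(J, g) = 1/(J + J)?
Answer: 21025/36 ≈ 584.03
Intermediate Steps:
G(J, g) = 1/(2*J)
(24 + G(3, 2))**2 = (24 + (1/2)/3)**2 = (24 + (1/2)*(1/3))**2 = (24 + 1/6)**2 = (145/6)**2 = 21025/36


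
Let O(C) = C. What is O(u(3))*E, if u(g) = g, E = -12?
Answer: -36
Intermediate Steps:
O(u(3))*E = 3*(-12) = -36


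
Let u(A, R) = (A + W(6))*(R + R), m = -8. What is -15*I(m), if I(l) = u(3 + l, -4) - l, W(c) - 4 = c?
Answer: 480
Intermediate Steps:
W(c) = 4 + c
u(A, R) = 2*R*(10 + A) (u(A, R) = (A + (4 + 6))*(R + R) = (A + 10)*(2*R) = (10 + A)*(2*R) = 2*R*(10 + A))
I(l) = -104 - 9*l (I(l) = 2*(-4)*(10 + (3 + l)) - l = 2*(-4)*(13 + l) - l = (-104 - 8*l) - l = -104 - 9*l)
-15*I(m) = -15*(-104 - 9*(-8)) = -15*(-104 + 72) = -15*(-32) = 480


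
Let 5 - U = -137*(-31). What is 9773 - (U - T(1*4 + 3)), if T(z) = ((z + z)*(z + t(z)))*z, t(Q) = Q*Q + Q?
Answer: 20189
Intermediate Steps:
U = -4242 (U = 5 - (-137)*(-31) = 5 - 1*4247 = 5 - 4247 = -4242)
t(Q) = Q + Q² (t(Q) = Q² + Q = Q + Q²)
T(z) = 2*z²*(z + z*(1 + z)) (T(z) = ((z + z)*(z + z*(1 + z)))*z = ((2*z)*(z + z*(1 + z)))*z = (2*z*(z + z*(1 + z)))*z = 2*z²*(z + z*(1 + z)))
9773 - (U - T(1*4 + 3)) = 9773 - (-4242 - 2*(1*4 + 3)³*(2 + (1*4 + 3))) = 9773 - (-4242 - 2*(4 + 3)³*(2 + (4 + 3))) = 9773 - (-4242 - 2*7³*(2 + 7)) = 9773 - (-4242 - 2*343*9) = 9773 - (-4242 - 1*6174) = 9773 - (-4242 - 6174) = 9773 - 1*(-10416) = 9773 + 10416 = 20189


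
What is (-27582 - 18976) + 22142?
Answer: -24416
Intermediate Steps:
(-27582 - 18976) + 22142 = -46558 + 22142 = -24416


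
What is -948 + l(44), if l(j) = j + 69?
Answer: -835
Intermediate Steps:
l(j) = 69 + j
-948 + l(44) = -948 + (69 + 44) = -948 + 113 = -835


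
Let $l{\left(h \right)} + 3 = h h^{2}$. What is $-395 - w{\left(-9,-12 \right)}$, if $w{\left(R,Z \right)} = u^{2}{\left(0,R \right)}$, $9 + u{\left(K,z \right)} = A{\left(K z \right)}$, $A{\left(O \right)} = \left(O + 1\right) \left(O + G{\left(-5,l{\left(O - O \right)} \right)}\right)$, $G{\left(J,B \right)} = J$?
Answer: $-591$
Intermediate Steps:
$l{\left(h \right)} = -3 + h^{3}$ ($l{\left(h \right)} = -3 + h h^{2} = -3 + h^{3}$)
$A{\left(O \right)} = \left(1 + O\right) \left(-5 + O\right)$ ($A{\left(O \right)} = \left(O + 1\right) \left(O - 5\right) = \left(1 + O\right) \left(-5 + O\right)$)
$u{\left(K,z \right)} = -14 + K^{2} z^{2} - 4 K z$ ($u{\left(K,z \right)} = -9 - \left(5 - K^{2} z^{2} + 4 K z\right) = -14 + K^{2} z^{2} - 4 K z$)
$w{\left(R,Z \right)} = 196$ ($w{\left(R,Z \right)} = \left(-14 + 0^{2} R^{2} - 0 R\right)^{2} = \left(-14 + 0 R^{2} + 0\right)^{2} = \left(-14 + 0 + 0\right)^{2} = \left(-14\right)^{2} = 196$)
$-395 - w{\left(-9,-12 \right)} = -395 - 196 = -591$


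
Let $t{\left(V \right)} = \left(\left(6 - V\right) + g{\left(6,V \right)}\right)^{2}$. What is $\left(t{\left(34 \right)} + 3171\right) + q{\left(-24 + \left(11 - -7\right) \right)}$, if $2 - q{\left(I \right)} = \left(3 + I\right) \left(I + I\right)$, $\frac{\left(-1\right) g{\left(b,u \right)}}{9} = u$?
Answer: $114693$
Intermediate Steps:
$g{\left(b,u \right)} = - 9 u$
$t{\left(V \right)} = \left(6 - 10 V\right)^{2}$ ($t{\left(V \right)} = \left(\left(6 - V\right) - 9 V\right)^{2} = \left(6 - 10 V\right)^{2}$)
$q{\left(I \right)} = 2 - 2 I \left(3 + I\right)$ ($q{\left(I \right)} = 2 - \left(3 + I\right) \left(I + I\right) = 2 - \left(3 + I\right) 2 I = 2 - 2 I \left(3 + I\right)$)
$\left(t{\left(34 \right)} + 3171\right) + q{\left(-24 + \left(11 - -7\right) \right)} = \left(4 \left(-3 + 5 \cdot 34\right)^{2} + 3171\right) - \left(-2 + 2 \left(-24 + \left(11 - -7\right)\right)^{2} + 6 \left(-24 + \left(11 - -7\right)\right)\right) = \left(4 \left(-3 + 170\right)^{2} + 3171\right) - \left(-2 + 2 \left(-24 + \left(11 + 7\right)\right)^{2} + 6 \left(-24 + \left(11 + 7\right)\right)\right) = \left(4 \cdot 167^{2} + 3171\right) - \left(-2 + 2 \left(-24 + 18\right)^{2} + 6 \left(-24 + 18\right)\right) = \left(4 \cdot 27889 + 3171\right) - \left(-38 + 72\right) = \left(111556 + 3171\right) + \left(2 + 36 - 72\right) = 114727 + \left(2 + 36 - 72\right) = 114727 - 34 = 114693$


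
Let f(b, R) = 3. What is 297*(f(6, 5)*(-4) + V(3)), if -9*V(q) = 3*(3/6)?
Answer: -7227/2 ≈ -3613.5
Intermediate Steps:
V(q) = -1/6 (V(q) = -3/6/3 = -3*(1/6)/3 = -1/(3*2) = -1/9*3/2 = -1/6)
297*(f(6, 5)*(-4) + V(3)) = 297*(3*(-4) - 1/6) = 297*(-12 - 1/6) = 297*(-73/6) = -7227/2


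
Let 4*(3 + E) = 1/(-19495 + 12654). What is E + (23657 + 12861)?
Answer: 999196459/27364 ≈ 36515.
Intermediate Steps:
E = -82093/27364 (E = -3 + 1/(4*(-19495 + 12654)) = -3 + (1/4)/(-6841) = -3 + (1/4)*(-1/6841) = -3 - 1/27364 = -82093/27364 ≈ -3.0000)
E + (23657 + 12861) = -82093/27364 + (23657 + 12861) = -82093/27364 + 36518 = 999196459/27364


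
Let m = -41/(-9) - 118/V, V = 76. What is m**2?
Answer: 1054729/116964 ≈ 9.0175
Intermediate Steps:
m = 1027/342 (m = -41/(-9) - 118/76 = -41*(-1/9) - 118*1/76 = 41/9 - 59/38 = 1027/342 ≈ 3.0029)
m**2 = (1027/342)**2 = 1054729/116964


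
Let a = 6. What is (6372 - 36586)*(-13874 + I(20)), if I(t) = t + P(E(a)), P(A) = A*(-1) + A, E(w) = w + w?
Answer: 418584756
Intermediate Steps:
E(w) = 2*w
P(A) = 0 (P(A) = -A + A = 0)
I(t) = t (I(t) = t + 0 = t)
(6372 - 36586)*(-13874 + I(20)) = (6372 - 36586)*(-13874 + 20) = -30214*(-13854) = 418584756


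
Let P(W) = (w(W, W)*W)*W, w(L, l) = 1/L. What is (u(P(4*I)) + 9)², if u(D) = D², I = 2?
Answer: 5329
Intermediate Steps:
P(W) = W (P(W) = (W/W)*W = 1*W = W)
(u(P(4*I)) + 9)² = ((4*2)² + 9)² = (8² + 9)² = (64 + 9)² = 73² = 5329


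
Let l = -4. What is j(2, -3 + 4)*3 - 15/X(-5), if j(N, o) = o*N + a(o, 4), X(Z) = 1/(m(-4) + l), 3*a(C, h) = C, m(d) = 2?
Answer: 37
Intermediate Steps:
a(C, h) = C/3
X(Z) = -½ (X(Z) = 1/(2 - 4) = 1/(-2) = -½)
j(N, o) = o/3 + N*o (j(N, o) = o*N + o/3 = N*o + o/3 = o/3 + N*o)
j(2, -3 + 4)*3 - 15/X(-5) = ((-3 + 4)*(⅓ + 2))*3 - 15/(-½) = (1*(7/3))*3 - 15*(-2) = (7/3)*3 + 30 = 7 + 30 = 37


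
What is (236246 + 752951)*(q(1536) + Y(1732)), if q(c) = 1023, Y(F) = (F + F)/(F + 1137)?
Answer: 152984574413/151 ≈ 1.0131e+9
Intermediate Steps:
Y(F) = 2*F/(1137 + F) (Y(F) = (2*F)/(1137 + F) = 2*F/(1137 + F))
(236246 + 752951)*(q(1536) + Y(1732)) = (236246 + 752951)*(1023 + 2*1732/(1137 + 1732)) = 989197*(1023 + 2*1732/2869) = 989197*(1023 + 2*1732*(1/2869)) = 989197*(1023 + 3464/2869) = 989197*(2938451/2869) = 152984574413/151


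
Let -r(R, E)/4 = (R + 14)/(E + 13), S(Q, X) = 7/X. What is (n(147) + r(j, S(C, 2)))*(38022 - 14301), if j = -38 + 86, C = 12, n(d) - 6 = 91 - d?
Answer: -16968422/11 ≈ -1.5426e+6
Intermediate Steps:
n(d) = 97 - d (n(d) = 6 + (91 - d) = 97 - d)
j = 48
r(R, E) = -4*(14 + R)/(13 + E) (r(R, E) = -4*(R + 14)/(E + 13) = -4*(14 + R)/(13 + E))
(n(147) + r(j, S(C, 2)))*(38022 - 14301) = ((97 - 1*147) + 4*(-14 - 1*48)/(13 + 7/2))*(38022 - 14301) = ((97 - 147) + 4*(-14 - 48)/(13 + 7*(½)))*23721 = (-50 + 4*(-62)/(13 + 7/2))*23721 = (-50 + 4*(-62)/(33/2))*23721 = (-50 + 4*(2/33)*(-62))*23721 = (-50 - 496/33)*23721 = -2146/33*23721 = -16968422/11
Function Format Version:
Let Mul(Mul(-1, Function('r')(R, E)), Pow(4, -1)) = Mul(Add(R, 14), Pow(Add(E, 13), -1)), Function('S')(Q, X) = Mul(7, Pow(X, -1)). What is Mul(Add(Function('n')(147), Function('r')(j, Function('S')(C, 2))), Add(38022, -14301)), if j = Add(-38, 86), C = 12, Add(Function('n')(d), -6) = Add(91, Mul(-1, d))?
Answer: Rational(-16968422, 11) ≈ -1.5426e+6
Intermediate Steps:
Function('n')(d) = Add(97, Mul(-1, d)) (Function('n')(d) = Add(6, Add(91, Mul(-1, d))) = Add(97, Mul(-1, d)))
j = 48
Function('r')(R, E) = Mul(-4, Pow(Add(13, E), -1), Add(14, R)) (Function('r')(R, E) = Mul(-4, Mul(Add(R, 14), Pow(Add(E, 13), -1))) = Mul(-4, Mul(Add(14, R), Pow(Add(13, E), -1))) = Mul(-4, Mul(Pow(Add(13, E), -1), Add(14, R))) = Mul(-4, Pow(Add(13, E), -1), Add(14, R)))
Mul(Add(Function('n')(147), Function('r')(j, Function('S')(C, 2))), Add(38022, -14301)) = Mul(Add(Add(97, Mul(-1, 147)), Mul(4, Pow(Add(13, Mul(7, Pow(2, -1))), -1), Add(-14, Mul(-1, 48)))), Add(38022, -14301)) = Mul(Add(Add(97, -147), Mul(4, Pow(Add(13, Mul(7, Rational(1, 2))), -1), Add(-14, -48))), 23721) = Mul(Add(-50, Mul(4, Pow(Add(13, Rational(7, 2)), -1), -62)), 23721) = Mul(Add(-50, Mul(4, Pow(Rational(33, 2), -1), -62)), 23721) = Mul(Add(-50, Mul(4, Rational(2, 33), -62)), 23721) = Mul(Add(-50, Rational(-496, 33)), 23721) = Mul(Rational(-2146, 33), 23721) = Rational(-16968422, 11)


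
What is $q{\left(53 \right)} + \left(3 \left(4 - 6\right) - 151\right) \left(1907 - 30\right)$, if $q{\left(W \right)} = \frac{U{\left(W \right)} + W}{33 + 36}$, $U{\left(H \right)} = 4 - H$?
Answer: $- \frac{20333537}{69} \approx -2.9469 \cdot 10^{5}$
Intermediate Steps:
$q{\left(W \right)} = \frac{4}{69}$ ($q{\left(W \right)} = \frac{\left(4 - W\right) + W}{33 + 36} = \frac{4}{69}$)
$q{\left(53 \right)} + \left(3 \left(4 - 6\right) - 151\right) \left(1907 - 30\right) = \frac{4}{69} + \left(3 \left(4 - 6\right) - 151\right) \left(1907 - 30\right) = \frac{4}{69} + \left(3 \left(-2\right) - 151\right) 1877 = \frac{4}{69} + \left(-6 - 151\right) 1877 = \frac{4}{69} - 294689 = - \frac{20333537}{69}$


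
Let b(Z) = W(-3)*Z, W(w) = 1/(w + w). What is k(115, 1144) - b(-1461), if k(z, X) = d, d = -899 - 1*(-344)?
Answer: -1597/2 ≈ -798.50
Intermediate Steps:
W(w) = 1/(2*w)
d = -555 (d = -899 + 344 = -555)
k(z, X) = -555
b(Z) = -Z/6 (b(Z) = ((1/2)/(-3))*Z = ((1/2)*(-1/3))*Z = -Z/6)
k(115, 1144) - b(-1461) = -555 - (-1)*(-1461)/6 = -555 - 1*487/2 = -555 - 487/2 = -1597/2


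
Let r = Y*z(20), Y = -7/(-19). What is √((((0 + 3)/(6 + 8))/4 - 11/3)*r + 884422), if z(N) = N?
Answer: √11493602322/114 ≈ 940.42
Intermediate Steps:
Y = 7/19 (Y = -7*(-1/19) = 7/19 ≈ 0.36842)
r = 140/19 (r = (7/19)*20 = 140/19 ≈ 7.3684)
√((((0 + 3)/(6 + 8))/4 - 11/3)*r + 884422) = √((((0 + 3)/(6 + 8))/4 - 11/3)*(140/19) + 884422) = √(((3/14)*(¼) - 11*⅓)*(140/19) + 884422) = √(((3*(1/14))*(¼) - 11/3)*(140/19) + 884422) = √(((3/14)*(¼) - 11/3)*(140/19) + 884422) = √((3/56 - 11/3)*(140/19) + 884422) = √(-607/168*140/19 + 884422) = √(-3035/114 + 884422) = √(100821073/114) = √11493602322/114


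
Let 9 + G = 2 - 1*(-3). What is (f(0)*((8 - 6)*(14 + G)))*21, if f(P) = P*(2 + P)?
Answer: 0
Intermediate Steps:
G = -4 (G = -9 + (2 - 1*(-3)) = -9 + (2 + 3) = -9 + 5 = -4)
(f(0)*((8 - 6)*(14 + G)))*21 = ((0*(2 + 0))*((8 - 6)*(14 - 4)))*21 = ((0*2)*(2*10))*21 = (0*20)*21 = 0*21 = 0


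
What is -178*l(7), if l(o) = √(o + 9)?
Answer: -712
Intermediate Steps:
l(o) = √(9 + o)
-178*l(7) = -178*√(9 + 7) = -178*√16 = -178*4 = -712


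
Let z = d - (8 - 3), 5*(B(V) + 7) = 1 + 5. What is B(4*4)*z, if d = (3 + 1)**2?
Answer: -319/5 ≈ -63.800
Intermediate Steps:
d = 16 (d = 4**2 = 16)
B(V) = -29/5 (B(V) = -7 + (1 + 5)/5 = -7 + (1/5)*6 = -7 + 6/5 = -29/5)
z = 11 (z = 16 - (8 - 3) = 16 - 1*5 = 16 - 5 = 11)
B(4*4)*z = -29/5*11 = -319/5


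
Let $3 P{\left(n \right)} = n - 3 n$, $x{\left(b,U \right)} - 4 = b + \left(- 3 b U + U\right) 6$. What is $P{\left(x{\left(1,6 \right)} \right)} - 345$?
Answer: $- \frac{901}{3} \approx -300.33$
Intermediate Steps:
$x{\left(b,U \right)} = 4 + b + 6 U - 18 U b$ ($x{\left(b,U \right)} = 4 + \left(b + \left(- 3 b U + U\right) 6\right) = 4 + \left(b + \left(- 3 U b + U\right) 6\right) = 4 + \left(b + \left(U - 3 U b\right) 6\right) = 4 - \left(- b - 6 U + 18 U b\right) = 4 + \left(b + 6 U - 18 U b\right) = 4 + b + 6 U - 18 U b$)
$P{\left(n \right)} = - \frac{2 n}{3}$ ($P{\left(n \right)} = \frac{n - 3 n}{3} = \frac{\left(-2\right) n}{3} = - \frac{2 n}{3}$)
$P{\left(x{\left(1,6 \right)} \right)} - 345 = - \frac{2 \left(4 + 1 + 6 \cdot 6 - 108 \cdot 1\right)}{3} - 345 = - \frac{2 \left(4 + 1 + 36 - 108\right)}{3} - 345 = \left(- \frac{2}{3}\right) \left(-67\right) - 345 = \frac{134}{3} - 345 = - \frac{901}{3}$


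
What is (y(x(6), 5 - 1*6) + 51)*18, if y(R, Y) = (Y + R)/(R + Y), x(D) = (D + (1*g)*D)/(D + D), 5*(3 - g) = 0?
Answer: 936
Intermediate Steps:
g = 3 (g = 3 - 1/5*0 = 3 + 0 = 3)
x(D) = 2 (x(D) = (D + (1*3)*D)/(D + D) = (D + 3*D)/((2*D)) = (4*D)*(1/(2*D)) = 2)
y(R, Y) = 1 (y(R, Y) = (R + Y)/(R + Y) = 1)
(y(x(6), 5 - 1*6) + 51)*18 = (1 + 51)*18 = 52*18 = 936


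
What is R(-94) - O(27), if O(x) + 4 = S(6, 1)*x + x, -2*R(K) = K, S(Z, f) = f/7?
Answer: 141/7 ≈ 20.143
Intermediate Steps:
S(Z, f) = f/7 (S(Z, f) = f*(1/7) = f/7)
R(K) = -K/2
O(x) = -4 + 8*x/7 (O(x) = -4 + (((1/7)*1)*x + x) = -4 + (x/7 + x) = -4 + 8*x/7)
R(-94) - O(27) = -1/2*(-94) - (-4 + (8/7)*27) = 47 - (-4 + 216/7) = 47 - 1*188/7 = 47 - 188/7 = 141/7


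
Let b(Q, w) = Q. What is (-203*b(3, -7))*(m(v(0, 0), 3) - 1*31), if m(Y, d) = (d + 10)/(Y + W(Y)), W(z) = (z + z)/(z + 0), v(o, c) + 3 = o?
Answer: 26796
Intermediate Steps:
v(o, c) = -3 + o
W(z) = 2 (W(z) = (2*z)/z = 2)
m(Y, d) = (10 + d)/(2 + Y) (m(Y, d) = (d + 10)/(Y + 2) = (10 + d)/(2 + Y))
(-203*b(3, -7))*(m(v(0, 0), 3) - 1*31) = (-203*3)*((10 + 3)/(2 + (-3 + 0)) - 1*31) = -609*(13/(2 - 3) - 31) = -609*(13/(-1) - 31) = -609*(-1*13 - 31) = -609*(-13 - 31) = -609*(-44) = 26796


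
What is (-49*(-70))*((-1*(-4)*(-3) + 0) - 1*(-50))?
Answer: 130340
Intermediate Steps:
(-49*(-70))*((-1*(-4)*(-3) + 0) - 1*(-50)) = 3430*((4*(-3) + 0) + 50) = 3430*((-12 + 0) + 50) = 3430*(-12 + 50) = 3430*38 = 130340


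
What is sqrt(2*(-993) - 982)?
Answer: 2*I*sqrt(742) ≈ 54.479*I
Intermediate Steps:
sqrt(2*(-993) - 982) = sqrt(-1986 - 982) = sqrt(-2968) = 2*I*sqrt(742)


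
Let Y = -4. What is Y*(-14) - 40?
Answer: 16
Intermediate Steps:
Y*(-14) - 40 = -4*(-14) - 40 = 56 - 40 = 16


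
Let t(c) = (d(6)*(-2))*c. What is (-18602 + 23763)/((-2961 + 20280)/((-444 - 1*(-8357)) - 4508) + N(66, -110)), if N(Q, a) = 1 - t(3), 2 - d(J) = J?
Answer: -450595/1564 ≈ -288.10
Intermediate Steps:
d(J) = 2 - J
t(c) = 8*c (t(c) = ((2 - 1*6)*(-2))*c = ((2 - 6)*(-2))*c = (-4*(-2))*c = 8*c)
N(Q, a) = -23 (N(Q, a) = 1 - 8*3 = 1 - 1*24 = 1 - 24 = -23)
(-18602 + 23763)/((-2961 + 20280)/((-444 - 1*(-8357)) - 4508) + N(66, -110)) = (-18602 + 23763)/((-2961 + 20280)/((-444 - 1*(-8357)) - 4508) - 23) = 5161/(17319/((-444 + 8357) - 4508) - 23) = 5161/(17319/(7913 - 4508) - 23) = 5161/(17319/3405 - 23) = 5161/(17319*(1/3405) - 23) = 5161/(5773/1135 - 23) = 5161/(-20332/1135) = 5161*(-1135/20332) = -450595/1564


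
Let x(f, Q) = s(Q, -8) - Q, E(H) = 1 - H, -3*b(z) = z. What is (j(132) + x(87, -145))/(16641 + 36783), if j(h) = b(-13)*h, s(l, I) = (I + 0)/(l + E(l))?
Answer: 709/53424 ≈ 0.013271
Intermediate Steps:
b(z) = -z/3
s(l, I) = I (s(l, I) = (I + 0)/(l + (1 - l)) = I/1 = I*1 = I)
x(f, Q) = -8 - Q
j(h) = 13*h/3 (j(h) = (-⅓*(-13))*h = 13*h/3)
(j(132) + x(87, -145))/(16641 + 36783) = ((13/3)*132 + (-8 - 1*(-145)))/(16641 + 36783) = (572 + (-8 + 145))/53424 = (572 + 137)*(1/53424) = 709*(1/53424) = 709/53424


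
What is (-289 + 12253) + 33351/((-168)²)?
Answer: 112568429/9408 ≈ 11965.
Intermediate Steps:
(-289 + 12253) + 33351/((-168)²) = 11964 + 33351/28224 = 11964 + 33351*(1/28224) = 11964 + 11117/9408 = 112568429/9408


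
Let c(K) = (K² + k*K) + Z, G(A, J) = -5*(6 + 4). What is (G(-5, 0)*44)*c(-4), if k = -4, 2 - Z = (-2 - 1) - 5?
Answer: -92400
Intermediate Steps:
Z = 10 (Z = 2 - ((-2 - 1) - 5) = 2 - (-3 - 5) = 2 - 1*(-8) = 2 + 8 = 10)
G(A, J) = -50 (G(A, J) = -5*10 = -50)
c(K) = 10 + K² - 4*K (c(K) = (K² - 4*K) + 10 = 10 + K² - 4*K)
(G(-5, 0)*44)*c(-4) = (-50*44)*(10 + (-4)² - 4*(-4)) = -2200*(10 + 16 + 16) = -2200*42 = -92400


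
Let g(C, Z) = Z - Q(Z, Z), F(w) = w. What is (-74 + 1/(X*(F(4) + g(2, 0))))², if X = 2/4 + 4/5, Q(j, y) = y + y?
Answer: 3682561/676 ≈ 5447.6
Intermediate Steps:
Q(j, y) = 2*y
X = 13/10 (X = 2*(¼) + 4*(⅕) = ½ + ⅘ = 13/10 ≈ 1.3000)
g(C, Z) = -Z (g(C, Z) = Z - 2*Z = -Z)
(-74 + 1/(X*(F(4) + g(2, 0))))² = (-74 + 1/(13*(4 - 1*0)/10))² = (-74 + 1/(13*(4 + 0)/10))² = (-74 + 1/((13/10)*4))² = (-74 + 1/(26/5))² = (-74 + 5/26)² = (-1919/26)² = 3682561/676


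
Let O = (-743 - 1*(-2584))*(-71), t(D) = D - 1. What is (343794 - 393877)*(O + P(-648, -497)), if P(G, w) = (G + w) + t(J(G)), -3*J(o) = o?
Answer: 6592976203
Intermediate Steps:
J(o) = -o/3
t(D) = -1 + D
P(G, w) = -1 + w + 2*G/3 (P(G, w) = (G + w) + (-1 - G/3) = -1 + w + 2*G/3)
O = -130711 (O = (-743 + 2584)*(-71) = 1841*(-71) = -130711)
(343794 - 393877)*(O + P(-648, -497)) = (343794 - 393877)*(-130711 + (-1 - 497 + (2/3)*(-648))) = -50083*(-130711 + (-1 - 497 - 432)) = -50083*(-130711 - 930) = -50083*(-131641) = 6592976203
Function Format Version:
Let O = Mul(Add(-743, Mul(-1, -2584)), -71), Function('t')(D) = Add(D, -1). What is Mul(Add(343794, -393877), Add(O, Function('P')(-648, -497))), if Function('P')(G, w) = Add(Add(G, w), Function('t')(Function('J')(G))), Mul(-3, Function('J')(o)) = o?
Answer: 6592976203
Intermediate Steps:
Function('J')(o) = Mul(Rational(-1, 3), o)
Function('t')(D) = Add(-1, D)
Function('P')(G, w) = Add(-1, w, Mul(Rational(2, 3), G)) (Function('P')(G, w) = Add(Add(G, w), Add(-1, Mul(Rational(-1, 3), G))) = Add(-1, w, Mul(Rational(2, 3), G)))
O = -130711 (O = Mul(Add(-743, 2584), -71) = Mul(1841, -71) = -130711)
Mul(Add(343794, -393877), Add(O, Function('P')(-648, -497))) = Mul(Add(343794, -393877), Add(-130711, Add(-1, -497, Mul(Rational(2, 3), -648)))) = Mul(-50083, Add(-130711, Add(-1, -497, -432))) = Mul(-50083, Add(-130711, -930)) = Mul(-50083, -131641) = 6592976203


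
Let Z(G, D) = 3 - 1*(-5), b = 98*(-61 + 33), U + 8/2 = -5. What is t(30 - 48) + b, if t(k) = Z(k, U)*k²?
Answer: -152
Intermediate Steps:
U = -9 (U = -4 - 5 = -9)
b = -2744 (b = 98*(-28) = -2744)
Z(G, D) = 8 (Z(G, D) = 3 + 5 = 8)
t(k) = 8*k²
t(30 - 48) + b = 8*(30 - 48)² - 2744 = 8*(-18)² - 2744 = 8*324 - 2744 = 2592 - 2744 = -152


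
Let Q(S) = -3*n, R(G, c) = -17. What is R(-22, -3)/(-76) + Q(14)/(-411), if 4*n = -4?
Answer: 2253/10412 ≈ 0.21638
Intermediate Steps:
n = -1 (n = (¼)*(-4) = -1)
Q(S) = 3 (Q(S) = -3*(-1) = 3)
R(-22, -3)/(-76) + Q(14)/(-411) = -17/(-76) + 3/(-411) = -17*(-1/76) + 3*(-1/411) = 17/76 - 1/137 = 2253/10412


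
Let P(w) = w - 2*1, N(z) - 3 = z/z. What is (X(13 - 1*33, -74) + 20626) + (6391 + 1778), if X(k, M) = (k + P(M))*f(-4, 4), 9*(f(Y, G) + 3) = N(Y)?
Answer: 87121/3 ≈ 29040.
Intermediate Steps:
N(z) = 4 (N(z) = 3 + z/z = 3 + 1 = 4)
f(Y, G) = -23/9 (f(Y, G) = -3 + (1/9)*4 = -3 + 4/9 = -23/9)
P(w) = -2 + w (P(w) = w - 2 = -2 + w)
X(k, M) = 46/9 - 23*M/9 - 23*k/9 (X(k, M) = (k + (-2 + M))*(-23/9) = (-2 + M + k)*(-23/9) = 46/9 - 23*M/9 - 23*k/9)
(X(13 - 1*33, -74) + 20626) + (6391 + 1778) = ((46/9 - 23/9*(-74) - 23*(13 - 1*33)/9) + 20626) + (6391 + 1778) = ((46/9 + 1702/9 - 23*(13 - 33)/9) + 20626) + 8169 = ((46/9 + 1702/9 - 23/9*(-20)) + 20626) + 8169 = ((46/9 + 1702/9 + 460/9) + 20626) + 8169 = (736/3 + 20626) + 8169 = 62614/3 + 8169 = 87121/3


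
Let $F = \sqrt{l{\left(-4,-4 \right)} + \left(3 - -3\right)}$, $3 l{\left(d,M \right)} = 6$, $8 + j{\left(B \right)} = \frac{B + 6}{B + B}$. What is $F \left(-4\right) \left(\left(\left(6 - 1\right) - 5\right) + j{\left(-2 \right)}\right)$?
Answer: $72 \sqrt{2} \approx 101.82$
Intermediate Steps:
$j{\left(B \right)} = -8 + \frac{6 + B}{2 B}$ ($j{\left(B \right)} = -8 + \frac{B + 6}{B + B} = -8 + \frac{6 + B}{2 B}$)
$l{\left(d,M \right)} = 2$ ($l{\left(d,M \right)} = \frac{1}{3} \cdot 6 = 2$)
$F = 2 \sqrt{2}$ ($F = \sqrt{2 + \left(3 - -3\right)} = \sqrt{2 + \left(3 + 3\right)} = \sqrt{2 + 6} = \sqrt{8} = 2 \sqrt{2} \approx 2.8284$)
$F \left(-4\right) \left(\left(\left(6 - 1\right) - 5\right) + j{\left(-2 \right)}\right) = 2 \sqrt{2} \left(-4\right) \left(\left(\left(6 - 1\right) - 5\right) - \left(\frac{15}{2} - \frac{3}{-2}\right)\right) = - 8 \sqrt{2} \left(\left(\left(6 - 1\right) - 5\right) + \left(- \frac{15}{2} + 3 \left(- \frac{1}{2}\right)\right)\right) = - 8 \sqrt{2} \left(\left(5 - 5\right) - 9\right) = - 8 \sqrt{2} \left(0 - 9\right) = - 8 \sqrt{2} \left(-9\right) = 72 \sqrt{2}$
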